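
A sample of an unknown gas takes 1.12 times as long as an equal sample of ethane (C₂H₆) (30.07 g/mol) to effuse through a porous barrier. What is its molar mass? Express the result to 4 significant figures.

From Graham's law, t_X/t_C₂H₆ = √(M_X/M_C₂H₆).
1.12 = √(M_X/30.07)
M_X = 30.07 × 1.12² = 30.07 × 1.254 = 37.72 g/mol

37.72 g/mol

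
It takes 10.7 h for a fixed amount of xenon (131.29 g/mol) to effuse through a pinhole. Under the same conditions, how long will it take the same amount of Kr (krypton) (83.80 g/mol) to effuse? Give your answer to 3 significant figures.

8.55 h

Graham's law gives t_Kr/t_Xe = √(M_Kr/M_Xe) = √(83.80/131.29) = √0.6383 = 0.7989.
So the time for Kr is 10.7 × 0.7989 = 8.55 h.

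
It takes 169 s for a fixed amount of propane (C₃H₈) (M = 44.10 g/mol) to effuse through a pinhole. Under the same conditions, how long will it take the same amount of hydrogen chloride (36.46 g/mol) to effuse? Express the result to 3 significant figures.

Using Graham's law: t_HCl/t_C₃H₈ = √(M_HCl/M_C₃H₈) = √(36.46/44.10) = √0.8268 = 0.9093.
So the time for HCl is 169 × 0.9093 = 154 s.

154 s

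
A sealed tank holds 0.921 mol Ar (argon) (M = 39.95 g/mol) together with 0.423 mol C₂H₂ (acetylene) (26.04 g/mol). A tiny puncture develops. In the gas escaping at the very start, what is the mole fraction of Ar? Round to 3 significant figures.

The effusion rate of species i is ∝ p_i/√M_i ∝ n_i/√M_i.
x_Ar(eff) = (n_Ar/√M_Ar) / (n_Ar/√M_Ar + n_C₂H₂/√M_C₂H₂)
= (0.921/√39.95) / (0.921/√39.95 + 0.423/√26.04) = 0.1457/(0.1457 + 0.08289) = 0.637.

0.637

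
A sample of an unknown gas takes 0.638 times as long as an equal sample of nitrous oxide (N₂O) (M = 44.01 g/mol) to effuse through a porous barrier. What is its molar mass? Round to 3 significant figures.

17.9 g/mol

By Graham's law, t_X/t_N₂O = √(M_X/M_N₂O).
0.638 = √(M_X/44.01)
M_X = 44.01 × 0.638² = 44.01 × 0.4070 = 17.9 g/mol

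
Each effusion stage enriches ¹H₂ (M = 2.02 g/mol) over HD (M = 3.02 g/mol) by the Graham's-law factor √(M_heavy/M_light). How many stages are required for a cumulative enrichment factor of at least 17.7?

Per stage α = (3.02/2.02)^(1/2) = 1.49505^0.5, giving ln α = 0.2011.
Need α^N ≥ 17.7 ⇒ N ≥ ln(17.7) / ln α = 2.874 / 0.2011 = 14.29.
So at least 15 stages are needed.

15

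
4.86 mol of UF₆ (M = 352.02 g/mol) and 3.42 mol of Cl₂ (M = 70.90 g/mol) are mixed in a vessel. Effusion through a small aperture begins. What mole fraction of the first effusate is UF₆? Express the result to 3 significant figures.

Each component's effusion rate ∝ (its partial pressure)·(1/√M) ∝ n_i/√M_i.
So x_UF₆ in the escaping gas = (n_UF₆/√M_UF₆) / Σ(n_i/√M_i)
= (4.86/√352.02) / (4.86/√352.02 + 3.42/√70.90) = 0.2590/(0.2590 + 0.4062) = 0.389.

0.389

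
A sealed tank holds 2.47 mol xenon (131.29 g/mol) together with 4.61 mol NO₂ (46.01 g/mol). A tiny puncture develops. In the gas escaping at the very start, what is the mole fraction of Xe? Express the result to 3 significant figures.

Rate_i ∝ x_i/√M_i (Graham's law weighted by mole fraction), so the effusate composition follows n_i/√M_i.
x_Xe(eff) = (n_Xe/√M_Xe) / (n_Xe/√M_Xe + n_NO₂/√M_NO₂)
= (2.47/√131.29) / (2.47/√131.29 + 4.61/√46.01) = 0.2156/(0.2156 + 0.6796) = 0.241.

0.241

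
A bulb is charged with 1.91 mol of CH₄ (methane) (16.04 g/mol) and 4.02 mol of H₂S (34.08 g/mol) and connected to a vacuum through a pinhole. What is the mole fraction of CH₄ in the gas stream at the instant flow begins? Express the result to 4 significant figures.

Rate_i ∝ x_i/√M_i (Graham's law weighted by mole fraction), so the effusate composition follows n_i/√M_i.
x_CH₄(eff) = (n_CH₄/√M_CH₄) / (n_CH₄/√M_CH₄ + n_H₂S/√M_H₂S)
= (1.91/√16.04) / (1.91/√16.04 + 4.02/√34.08) = 0.4769/(0.4769 + 0.6886) = 0.4092.

0.4092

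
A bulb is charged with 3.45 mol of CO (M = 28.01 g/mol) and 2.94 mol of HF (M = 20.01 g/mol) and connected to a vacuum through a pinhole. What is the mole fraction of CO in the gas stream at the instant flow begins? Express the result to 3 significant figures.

0.498

Rate_i ∝ x_i/√M_i (Graham's law weighted by mole fraction), so the effusate composition follows n_i/√M_i.
x_CO(eff) = (n_CO/√M_CO) / (n_CO/√M_CO + n_HF/√M_HF)
= (3.45/√28.01) / (3.45/√28.01 + 2.94/√20.01) = 0.6519/(0.6519 + 0.6572) = 0.498.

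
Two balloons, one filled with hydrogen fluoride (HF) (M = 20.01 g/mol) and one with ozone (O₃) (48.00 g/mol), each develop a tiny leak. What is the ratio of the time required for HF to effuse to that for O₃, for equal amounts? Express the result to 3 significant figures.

Graham's law gives t_HF/t_O₃ = √(M_HF/M_O₃) = √(20.01/48.00) = √0.4169 = 0.646.

0.646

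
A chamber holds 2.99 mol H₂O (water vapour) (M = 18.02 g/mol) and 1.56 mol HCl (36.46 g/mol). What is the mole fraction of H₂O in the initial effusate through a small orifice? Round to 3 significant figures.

Rate_i ∝ x_i/√M_i (Graham's law weighted by mole fraction), so the effusate composition follows n_i/√M_i.
Mole fraction of H₂O in the effusate = (n_H₂O/√M_H₂O) / (n_H₂O/√M_H₂O + n_HCl/√M_HCl)
= (2.99/√18.02) / (2.99/√18.02 + 1.56/√36.46) = 0.7044/(0.7044 + 0.2584) = 0.732.

0.732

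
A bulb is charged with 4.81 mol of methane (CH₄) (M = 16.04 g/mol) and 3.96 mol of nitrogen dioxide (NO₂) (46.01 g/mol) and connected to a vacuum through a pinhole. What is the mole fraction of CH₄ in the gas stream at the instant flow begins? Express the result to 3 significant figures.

0.673

Each component's effusion rate ∝ (its partial pressure)·(1/√M) ∝ n_i/√M_i.
Mole fraction of CH₄ in the effusate = (n_CH₄/√M_CH₄) / (n_CH₄/√M_CH₄ + n_NO₂/√M_NO₂)
= (4.81/√16.04) / (4.81/√16.04 + 3.96/√46.01) = 1.201/(1.201 + 0.5838) = 0.673.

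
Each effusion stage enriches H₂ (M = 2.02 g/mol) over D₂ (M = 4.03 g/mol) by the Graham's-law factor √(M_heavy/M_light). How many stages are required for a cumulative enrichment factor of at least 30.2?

With α = √(4.03/2.02) per stage, ln α = ½ ln(1.99505) = 0.3453.
Need α^N ≥ 30.2 ⇒ N ≥ ln(30.2) / ln α = 3.408 / 0.3453 = 9.87.
So at least 10 stages are needed.

10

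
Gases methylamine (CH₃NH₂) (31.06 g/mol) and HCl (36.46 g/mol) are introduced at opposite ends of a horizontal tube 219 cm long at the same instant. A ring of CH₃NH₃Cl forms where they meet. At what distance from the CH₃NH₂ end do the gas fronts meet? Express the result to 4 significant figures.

Graham's law gives d_CH₃NH₂/d_HCl = rate_CH₃NH₂/rate_HCl = √(M_HCl/M_CH₃NH₂) = √(36.46/31.06) = 1.083.
With d_CH₃NH₂ + d_HCl = 219 cm, d_HCl = 219/(1 + 1.083) = 105.1 cm.
d_CH₃NH₂ = 219 − 105.1 = 113.9 cm.

113.9 cm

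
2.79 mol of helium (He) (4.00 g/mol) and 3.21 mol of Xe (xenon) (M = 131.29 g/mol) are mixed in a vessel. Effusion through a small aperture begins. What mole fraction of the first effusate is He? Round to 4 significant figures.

0.8328

Effusion rate of each component ∝ n_i/√M_i (partial pressure × 1/√M).
So x_He in the escaping gas = (n_He/√M_He) / Σ(n_i/√M_i)
= (2.79/√4.00) / (2.79/√4.00 + 3.21/√131.29) = 1.395/(1.395 + 0.2801) = 0.8328.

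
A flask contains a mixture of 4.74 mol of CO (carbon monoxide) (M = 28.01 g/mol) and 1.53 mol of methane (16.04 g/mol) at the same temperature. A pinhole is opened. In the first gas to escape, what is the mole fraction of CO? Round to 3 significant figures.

Each component's effusion rate ∝ (its partial pressure)·(1/√M) ∝ n_i/√M_i.
x_CO(eff) = (n_CO/√M_CO) / (n_CO/√M_CO + n_CH₄/√M_CH₄)
= (4.74/√28.01) / (4.74/√28.01 + 1.53/√16.04) = 0.8956/(0.8956 + 0.3820) = 0.701.

0.701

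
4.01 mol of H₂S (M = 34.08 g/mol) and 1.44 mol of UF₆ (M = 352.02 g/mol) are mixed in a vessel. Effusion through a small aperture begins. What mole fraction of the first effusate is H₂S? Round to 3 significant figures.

The effusion rate of species i is ∝ p_i/√M_i ∝ n_i/√M_i.
x_H₂S(eff) = (n_H₂S/√M_H₂S) / (n_H₂S/√M_H₂S + n_UF₆/√M_UF₆)
= (4.01/√34.08) / (4.01/√34.08 + 1.44/√352.02) = 0.6869/(0.6869 + 0.07675) = 0.899.

0.899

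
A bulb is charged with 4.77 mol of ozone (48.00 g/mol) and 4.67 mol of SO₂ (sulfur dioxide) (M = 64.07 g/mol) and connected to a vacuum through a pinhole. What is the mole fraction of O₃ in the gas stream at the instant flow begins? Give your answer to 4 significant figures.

0.5413

The effusion rate of species i is ∝ p_i/√M_i ∝ n_i/√M_i.
x_O₃(eff) = (n_O₃/√M_O₃) / (n_O₃/√M_O₃ + n_SO₂/√M_SO₂)
= (4.77/√48.00) / (4.77/√48.00 + 4.67/√64.07) = 0.6885/(0.6885 + 0.5834) = 0.5413.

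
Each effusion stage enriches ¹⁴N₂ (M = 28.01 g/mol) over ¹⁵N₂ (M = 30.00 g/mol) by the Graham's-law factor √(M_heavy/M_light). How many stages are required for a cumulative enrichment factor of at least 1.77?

Per stage α = (30.00/28.01)^(1/2) = 1.07105^0.5, giving ln α = 0.03432.
Need α^N ≥ 1.77 ⇒ N ≥ ln(1.77) / ln α = 0.5710 / 0.03432 = 16.64.
Minimum whole number of stages: N = 17.

17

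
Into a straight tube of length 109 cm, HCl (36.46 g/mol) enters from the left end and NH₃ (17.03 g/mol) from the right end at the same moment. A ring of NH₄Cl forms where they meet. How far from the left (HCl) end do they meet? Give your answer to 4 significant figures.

44.25 cm

Graham's law gives d_HCl/d_NH₃ = rate_HCl/rate_NH₃ = √(M_NH₃/M_HCl) = √(17.03/36.46) = 0.6834.
With d_HCl + d_NH₃ = 109 cm, d_NH₃ = 109/(1 + 0.6834) = 64.75 cm.
d_HCl = 109 − 64.75 = 44.25 cm.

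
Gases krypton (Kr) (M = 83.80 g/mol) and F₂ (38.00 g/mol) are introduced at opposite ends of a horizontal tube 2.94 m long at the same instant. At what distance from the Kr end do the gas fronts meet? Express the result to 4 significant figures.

1.183 m

Graham's law gives d_Kr/d_F₂ = rate_Kr/rate_F₂ = √(M_F₂/M_Kr) = √(38.00/83.80) = 0.6734.
With d_Kr + d_F₂ = 2.94 m, d_F₂ = 2.94/(1 + 0.6734) = 1.757 m.
d_Kr = 2.94 − 1.757 = 1.183 m.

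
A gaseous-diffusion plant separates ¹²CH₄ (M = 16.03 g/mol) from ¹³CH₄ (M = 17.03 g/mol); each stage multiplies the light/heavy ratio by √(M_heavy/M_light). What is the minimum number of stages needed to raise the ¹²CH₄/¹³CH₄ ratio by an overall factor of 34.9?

With α = √(17.03/16.03) per stage, ln α = ½ ln(1.06238) = 0.03026.
Need α^N ≥ 34.9 ⇒ N ≥ ln(34.9) / ln α = 3.552 / 0.03026 = 117.41.
Rounding up, N = 118 stages.

118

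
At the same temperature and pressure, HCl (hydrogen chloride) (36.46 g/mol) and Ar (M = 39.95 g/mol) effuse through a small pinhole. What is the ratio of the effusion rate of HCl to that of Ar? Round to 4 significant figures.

By Graham's law, rate_HCl/rate_Ar = √(M_Ar/M_HCl) = √(39.95/36.46) = √1.096 = 1.047.

1.047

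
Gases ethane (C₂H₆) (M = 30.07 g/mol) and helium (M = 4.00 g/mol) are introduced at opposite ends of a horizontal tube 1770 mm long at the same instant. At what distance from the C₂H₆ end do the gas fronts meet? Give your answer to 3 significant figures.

473 mm

Graham's law gives d_C₂H₆/d_He = rate_C₂H₆/rate_He = √(M_He/M_C₂H₆) = √(4.00/30.07) = 0.3647.
With d_C₂H₆ + d_He = 1770 mm, d_He = 1770/(1 + 0.3647) = 1297 mm.
d_C₂H₆ = 1770 − 1297 = 473 mm.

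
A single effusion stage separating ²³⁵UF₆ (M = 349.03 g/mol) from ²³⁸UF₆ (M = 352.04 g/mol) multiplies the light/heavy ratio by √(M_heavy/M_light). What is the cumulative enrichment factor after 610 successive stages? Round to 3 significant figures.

13.7

The single-stage factor is √(M_heavy/M_light), so 610 stages give [√(352.04/349.03)]^610 = (352.04/349.03)^(610/2).
= 1.00862^305 = 13.7.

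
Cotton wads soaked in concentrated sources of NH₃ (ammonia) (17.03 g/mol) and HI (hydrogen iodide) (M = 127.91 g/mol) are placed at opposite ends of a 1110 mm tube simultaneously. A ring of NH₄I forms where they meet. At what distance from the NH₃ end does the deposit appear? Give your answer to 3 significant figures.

813 mm

Graham's law gives d_NH₃/d_HI = rate_NH₃/rate_HI = √(M_HI/M_NH₃) = √(127.91/17.03) = 2.741.
With d_NH₃ + d_HI = 1110 mm, d_HI = 1110/(1 + 2.741) = 296.7 mm.
d_NH₃ = 1110 − 296.7 = 813 mm.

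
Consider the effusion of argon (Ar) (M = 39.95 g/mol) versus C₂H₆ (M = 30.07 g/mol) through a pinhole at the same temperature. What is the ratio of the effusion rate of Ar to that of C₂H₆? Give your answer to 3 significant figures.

By Graham's law, rate_Ar/rate_C₂H₆ = √(M_C₂H₆/M_Ar) = √(30.07/39.95) = √0.7527 = 0.868.

0.868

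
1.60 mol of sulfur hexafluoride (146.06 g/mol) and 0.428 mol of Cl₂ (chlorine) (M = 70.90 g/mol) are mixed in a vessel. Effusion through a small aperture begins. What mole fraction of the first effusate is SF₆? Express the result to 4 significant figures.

0.7226

Rate_i ∝ x_i/√M_i (Graham's law weighted by mole fraction), so the effusate composition follows n_i/√M_i.
x_SF₆(eff) = (n_SF₆/√M_SF₆) / (n_SF₆/√M_SF₆ + n_Cl₂/√M_Cl₂)
= (1.60/√146.06) / (1.60/√146.06 + 0.428/√70.90) = 0.1324/(0.1324 + 0.05083) = 0.7226.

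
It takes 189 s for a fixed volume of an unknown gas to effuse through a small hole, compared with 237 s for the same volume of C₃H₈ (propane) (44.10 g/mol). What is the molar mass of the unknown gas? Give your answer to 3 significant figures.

28.0 g/mol

Graham's law gives t_X/t_C₃H₈ = √(M_X/M_C₃H₈).
189/237 = 0.7975 = √(M_X/44.10)
M_X = 44.10 × 0.7975² = 44.10 × 0.6360 = 28.0 g/mol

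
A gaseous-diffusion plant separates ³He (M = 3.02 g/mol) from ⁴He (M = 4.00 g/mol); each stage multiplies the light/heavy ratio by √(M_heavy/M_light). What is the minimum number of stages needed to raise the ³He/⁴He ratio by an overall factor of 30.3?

25

Single-stage factor α = √(4.00/3.02), so ln α = ½ ln(1.32450) = 0.1405.
Need α^N ≥ 30.3 ⇒ N ≥ ln(30.3) / ln α = 3.411 / 0.1405 = 24.28.
So at least 25 stages are needed.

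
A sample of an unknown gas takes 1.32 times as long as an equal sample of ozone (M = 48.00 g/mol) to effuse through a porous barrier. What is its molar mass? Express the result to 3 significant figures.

Graham's law gives t_X/t_O₃ = √(M_X/M_O₃).
1.32 = √(M_X/48.00)
M_X = 48.00 × 1.32² = 48.00 × 1.742 = 83.6 g/mol

83.6 g/mol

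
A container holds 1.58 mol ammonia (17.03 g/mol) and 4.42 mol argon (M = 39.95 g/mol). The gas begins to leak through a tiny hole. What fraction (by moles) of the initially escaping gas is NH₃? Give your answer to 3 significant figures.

0.354

Each component's effusion rate ∝ (its partial pressure)·(1/√M) ∝ n_i/√M_i.
Mole fraction of NH₃ in the effusate = (n_NH₃/√M_NH₃) / (n_NH₃/√M_NH₃ + n_Ar/√M_Ar)
= (1.58/√17.03) / (1.58/√17.03 + 4.42/√39.95) = 0.3829/(0.3829 + 0.6993) = 0.354.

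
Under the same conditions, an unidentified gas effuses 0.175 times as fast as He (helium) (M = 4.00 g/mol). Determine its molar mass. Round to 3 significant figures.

131 g/mol

Since effusion rate ∝ 1/√M, rate_X/rate_He = √(M_He/M_X).
0.175 = √(4.00/M_X)
M_X = 4.00 / 0.175² = 4.00 / 0.03062 = 131 g/mol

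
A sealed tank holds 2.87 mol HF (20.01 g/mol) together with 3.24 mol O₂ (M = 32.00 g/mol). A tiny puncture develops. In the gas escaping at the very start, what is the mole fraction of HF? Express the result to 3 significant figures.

Rate_i ∝ x_i/√M_i (Graham's law weighted by mole fraction), so the effusate composition follows n_i/√M_i.
So x_HF in the escaping gas = (n_HF/√M_HF) / Σ(n_i/√M_i)
= (2.87/√20.01) / (2.87/√20.01 + 3.24/√32.00) = 0.6416/(0.6416 + 0.5728) = 0.528.

0.528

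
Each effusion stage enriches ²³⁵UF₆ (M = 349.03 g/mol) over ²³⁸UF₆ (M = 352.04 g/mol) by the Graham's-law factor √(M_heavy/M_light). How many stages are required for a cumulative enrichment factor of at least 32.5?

Single-stage factor α = √(352.04/349.03), so ln α = ½ ln(1.00862) = 0.004293.
Need α^N ≥ 32.5 ⇒ N ≥ ln(32.5) / ln α = 3.481 / 0.004293 = 810.82.
Rounding up, N = 811 stages.

811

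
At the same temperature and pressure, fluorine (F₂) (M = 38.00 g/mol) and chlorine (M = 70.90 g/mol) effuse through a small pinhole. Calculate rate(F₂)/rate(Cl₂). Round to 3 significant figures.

From Graham's law, rate_F₂/rate_Cl₂ = √(M_Cl₂/M_F₂) = √(70.90/38.00) = √1.866 = 1.37.

1.37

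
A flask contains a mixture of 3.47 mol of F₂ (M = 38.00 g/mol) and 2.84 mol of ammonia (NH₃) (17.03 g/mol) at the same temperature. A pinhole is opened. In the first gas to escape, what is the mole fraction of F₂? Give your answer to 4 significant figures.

Effusion rate of each component ∝ n_i/√M_i (partial pressure × 1/√M).
x_F₂(eff) = (n_F₂/√M_F₂) / (n_F₂/√M_F₂ + n_NH₃/√M_NH₃)
= (3.47/√38.00) / (3.47/√38.00 + 2.84/√17.03) = 0.5629/(0.5629 + 0.6882) = 0.4499.

0.4499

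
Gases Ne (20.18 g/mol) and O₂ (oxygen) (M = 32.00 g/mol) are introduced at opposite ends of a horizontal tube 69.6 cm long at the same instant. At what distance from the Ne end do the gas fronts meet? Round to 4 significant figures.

The fronts meet when d_Ne + d_O₂ = L with d_Ne/d_O₂ = √(M_O₂/M_Ne) (Graham's law). Here √(M_O₂/M_Ne) = √(32.00/20.18) = 1.259.
With d_Ne + d_O₂ = 69.6 cm, d_O₂ = 69.6/(1 + 1.259) = 30.81 cm.
d_Ne = 69.6 − 30.81 = 38.79 cm.

38.79 cm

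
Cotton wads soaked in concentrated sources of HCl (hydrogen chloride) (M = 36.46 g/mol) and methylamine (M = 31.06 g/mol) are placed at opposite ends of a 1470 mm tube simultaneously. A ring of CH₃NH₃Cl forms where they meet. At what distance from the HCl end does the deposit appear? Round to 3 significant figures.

Distances travelled in equal time are proportional to diffusion rates, so d_HCl/d_CH₃NH₂ = √(M_CH₃NH₂/M_HCl) = √(31.06/36.46) = 0.9230.
With d_HCl + d_CH₃NH₂ = 1470 mm, d_CH₃NH₂ = 1470/(1 + 0.9230) = 764.4 mm.
d_HCl = 1470 − 764.4 = 706 mm.

706 mm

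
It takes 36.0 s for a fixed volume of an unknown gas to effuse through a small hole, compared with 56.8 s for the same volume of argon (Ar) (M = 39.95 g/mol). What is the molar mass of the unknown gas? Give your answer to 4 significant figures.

16.05 g/mol

Since effusion rate ∝ 1/√M, t_X/t_Ar = √(M_X/M_Ar).
36.0/56.8 = 0.6338 = √(M_X/39.95)
M_X = 39.95 × 0.6338² = 39.95 × 0.4017 = 16.05 g/mol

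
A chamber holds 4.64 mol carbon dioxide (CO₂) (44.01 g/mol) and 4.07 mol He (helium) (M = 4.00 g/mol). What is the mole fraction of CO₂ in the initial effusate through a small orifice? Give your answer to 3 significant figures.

Rate_i ∝ x_i/√M_i (Graham's law weighted by mole fraction), so the effusate composition follows n_i/√M_i.
x_CO₂(eff) = (n_CO₂/√M_CO₂) / (n_CO₂/√M_CO₂ + n_He/√M_He)
= (4.64/√44.01) / (4.64/√44.01 + 4.07/√4.00) = 0.6994/(0.6994 + 2.035) = 0.256.

0.256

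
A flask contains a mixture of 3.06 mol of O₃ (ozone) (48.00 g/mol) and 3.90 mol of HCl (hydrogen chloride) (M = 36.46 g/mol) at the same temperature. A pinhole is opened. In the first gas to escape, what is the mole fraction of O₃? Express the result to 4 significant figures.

0.4061

Effusion rate of each component ∝ n_i/√M_i (partial pressure × 1/√M).
Mole fraction of O₃ in the effusate = (n_O₃/√M_O₃) / (n_O₃/√M_O₃ + n_HCl/√M_HCl)
= (3.06/√48.00) / (3.06/√48.00 + 3.90/√36.46) = 0.4417/(0.4417 + 0.6459) = 0.4061.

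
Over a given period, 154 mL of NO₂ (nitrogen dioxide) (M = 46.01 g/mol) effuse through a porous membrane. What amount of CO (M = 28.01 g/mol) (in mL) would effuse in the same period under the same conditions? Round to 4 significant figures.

By Graham's law, rate_CO/rate_NO₂ = √(M_NO₂/M_CO) = √(46.01/28.01) = √1.643 = 1.282.
So the volume for CO is 154 × 1.282 = 197.4 mL.

197.4 mL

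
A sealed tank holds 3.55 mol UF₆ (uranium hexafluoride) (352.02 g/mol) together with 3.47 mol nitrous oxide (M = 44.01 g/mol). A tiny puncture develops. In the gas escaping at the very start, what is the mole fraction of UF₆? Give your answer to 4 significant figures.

0.2656

Each component's effusion rate ∝ (its partial pressure)·(1/√M) ∝ n_i/√M_i.
Mole fraction of UF₆ in the effusate = (n_UF₆/√M_UF₆) / (n_UF₆/√M_UF₆ + n_N₂O/√M_N₂O)
= (3.55/√352.02) / (3.55/√352.02 + 3.47/√44.01) = 0.1892/(0.1892 + 0.5231) = 0.2656.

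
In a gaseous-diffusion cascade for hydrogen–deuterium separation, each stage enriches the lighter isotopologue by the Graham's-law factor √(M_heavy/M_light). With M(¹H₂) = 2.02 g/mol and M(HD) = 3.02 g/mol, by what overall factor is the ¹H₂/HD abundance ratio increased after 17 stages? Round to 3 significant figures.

Each stage multiplies the ratio by α = √(3.02/2.02), so after 17 stages the overall factor is α^17 = (3.02/2.02)^(17/2).
= 1.49505^(17/2) = 30.5.

30.5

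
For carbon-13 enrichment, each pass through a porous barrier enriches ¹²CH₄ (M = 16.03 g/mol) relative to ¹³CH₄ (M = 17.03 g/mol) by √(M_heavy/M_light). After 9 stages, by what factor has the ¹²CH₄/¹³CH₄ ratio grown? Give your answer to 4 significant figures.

1.313

Each stage multiplies the ratio by α = √(17.03/16.03), so after 9 stages the overall factor is α^9 = (17.03/16.03)^(9/2).
= 1.06238^(9/2) = 1.313.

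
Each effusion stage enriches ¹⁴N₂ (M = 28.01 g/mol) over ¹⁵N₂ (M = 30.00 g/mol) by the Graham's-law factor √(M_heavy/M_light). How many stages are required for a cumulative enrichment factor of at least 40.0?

Per stage α = (30.00/28.01)^(1/2) = 1.07105^0.5, giving ln α = 0.03432.
Need α^N ≥ 40.0 ⇒ N ≥ ln(40.0) / ln α = 3.689 / 0.03432 = 107.49.
Rounding up, N = 108 stages.

108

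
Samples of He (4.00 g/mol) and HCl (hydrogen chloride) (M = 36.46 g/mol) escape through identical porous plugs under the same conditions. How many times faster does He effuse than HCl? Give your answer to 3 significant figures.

3.02

Since effusion rate ∝ 1/√M, rate_He/rate_HCl = √(M_HCl/M_He) = √(36.46/4.00) = √9.115 = 3.02.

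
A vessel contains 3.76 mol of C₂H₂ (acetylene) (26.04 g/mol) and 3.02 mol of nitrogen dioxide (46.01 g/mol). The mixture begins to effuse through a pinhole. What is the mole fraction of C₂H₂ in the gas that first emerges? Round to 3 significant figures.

0.623

Rate_i ∝ x_i/√M_i (Graham's law weighted by mole fraction), so the effusate composition follows n_i/√M_i.
x_C₂H₂(eff) = (n_C₂H₂/√M_C₂H₂) / (n_C₂H₂/√M_C₂H₂ + n_NO₂/√M_NO₂)
= (3.76/√26.04) / (3.76/√26.04 + 3.02/√46.01) = 0.7368/(0.7368 + 0.4452) = 0.623.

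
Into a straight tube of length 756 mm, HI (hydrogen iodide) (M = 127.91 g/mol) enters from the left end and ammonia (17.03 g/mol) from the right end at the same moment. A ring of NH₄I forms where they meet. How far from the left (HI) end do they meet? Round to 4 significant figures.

202.1 mm

In equal time, each gas travels a distance ∝ its rate ∝ 1/√M, so d_HI/d_NH₃ = √(M_NH₃/M_HI) = √(17.03/127.91) = 0.3649.
With d_HI + d_NH₃ = 756 mm, d_NH₃ = 756/(1 + 0.3649) = 553.9 mm.
d_HI = 756 − 553.9 = 202.1 mm.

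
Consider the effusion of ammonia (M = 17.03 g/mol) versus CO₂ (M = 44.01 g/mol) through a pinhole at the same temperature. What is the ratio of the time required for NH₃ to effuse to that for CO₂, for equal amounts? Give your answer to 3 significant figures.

0.622

By Graham's law, t_NH₃/t_CO₂ = √(M_NH₃/M_CO₂) = √(17.03/44.01) = √0.3870 = 0.622.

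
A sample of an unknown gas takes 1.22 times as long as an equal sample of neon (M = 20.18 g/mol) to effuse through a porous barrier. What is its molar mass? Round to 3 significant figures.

By Graham's law, t_X/t_Ne = √(M_X/M_Ne).
1.22 = √(M_X/20.18)
M_X = 20.18 × 1.22² = 20.18 × 1.488 = 30.0 g/mol

30.0 g/mol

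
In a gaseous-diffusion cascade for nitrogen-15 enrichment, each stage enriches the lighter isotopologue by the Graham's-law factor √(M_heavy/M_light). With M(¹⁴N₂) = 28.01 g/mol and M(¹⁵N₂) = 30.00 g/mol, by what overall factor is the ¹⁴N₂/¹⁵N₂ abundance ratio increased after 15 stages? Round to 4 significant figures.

1.673

Each stage multiplies the ratio by α = √(30.00/28.01), so after 15 stages the overall factor is α^15 = (30.00/28.01)^(15/2).
= 1.07105^(15/2) = 1.673.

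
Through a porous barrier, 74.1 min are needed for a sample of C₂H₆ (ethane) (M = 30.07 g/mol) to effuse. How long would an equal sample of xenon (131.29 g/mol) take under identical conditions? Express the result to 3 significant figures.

Since effusion rate ∝ 1/√M, t_Xe/t_C₂H₆ = √(M_Xe/M_C₂H₆) = √(131.29/30.07) = √4.366 = 2.090.
So the time for Xe is 74.1 × 2.090 = 155 min.

155 min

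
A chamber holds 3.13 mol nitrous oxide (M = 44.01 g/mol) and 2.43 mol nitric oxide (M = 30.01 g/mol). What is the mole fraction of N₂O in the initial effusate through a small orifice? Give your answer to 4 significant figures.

0.5154

Effusion rate of each component ∝ n_i/√M_i (partial pressure × 1/√M).
So x_N₂O in the escaping gas = (n_N₂O/√M_N₂O) / Σ(n_i/√M_i)
= (3.13/√44.01) / (3.13/√44.01 + 2.43/√30.01) = 0.4718/(0.4718 + 0.4436) = 0.5154.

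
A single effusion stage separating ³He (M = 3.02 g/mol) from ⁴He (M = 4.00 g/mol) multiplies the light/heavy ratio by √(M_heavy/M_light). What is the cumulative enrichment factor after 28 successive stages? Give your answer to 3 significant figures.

Overall factor = α^28 with α = √(4.00/3.02), i.e. (4.00/3.02)^(28/2).
= 1.32450^14 = 51.1.

51.1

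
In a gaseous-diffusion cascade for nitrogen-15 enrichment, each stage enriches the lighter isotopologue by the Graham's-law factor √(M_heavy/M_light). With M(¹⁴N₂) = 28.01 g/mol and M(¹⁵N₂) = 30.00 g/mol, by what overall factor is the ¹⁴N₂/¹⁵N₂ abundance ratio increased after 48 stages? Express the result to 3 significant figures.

5.19

The single-stage factor is √(M_heavy/M_light), so 48 stages give [√(30.00/28.01)]^48 = (30.00/28.01)^(48/2).
= 1.07105^24 = 5.19.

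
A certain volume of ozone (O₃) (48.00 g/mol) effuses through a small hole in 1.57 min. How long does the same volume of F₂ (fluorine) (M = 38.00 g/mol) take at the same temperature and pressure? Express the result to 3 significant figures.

1.40 min

By Graham's law, t_F₂/t_O₃ = √(M_F₂/M_O₃) = √(38.00/48.00) = √0.7917 = 0.8898.
So the time for F₂ is 1.57 × 0.8898 = 1.40 min.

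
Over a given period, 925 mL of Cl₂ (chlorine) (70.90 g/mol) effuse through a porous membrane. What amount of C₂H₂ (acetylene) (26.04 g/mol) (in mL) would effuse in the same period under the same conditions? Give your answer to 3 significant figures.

Since effusion rate ∝ 1/√M, rate_C₂H₂/rate_Cl₂ = √(M_Cl₂/M_C₂H₂) = √(70.90/26.04) = √2.723 = 1.650.
So the volume for C₂H₂ is 925 × 1.650 = 1530 mL.

1530 mL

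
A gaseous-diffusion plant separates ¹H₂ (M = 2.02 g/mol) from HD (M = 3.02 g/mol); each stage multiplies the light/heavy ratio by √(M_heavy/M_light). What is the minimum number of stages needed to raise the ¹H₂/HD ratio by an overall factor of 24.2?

16

Single-stage factor α = √(3.02/2.02), so ln α = ½ ln(1.49505) = 0.2011.
Need α^N ≥ 24.2 ⇒ N ≥ ln(24.2) / ln α = 3.186 / 0.2011 = 15.85.
So at least 16 stages are needed.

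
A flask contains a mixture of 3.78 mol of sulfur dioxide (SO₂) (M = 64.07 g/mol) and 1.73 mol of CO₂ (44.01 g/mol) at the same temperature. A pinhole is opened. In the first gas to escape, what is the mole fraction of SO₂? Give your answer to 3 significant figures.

0.644

The effusion rate of species i is ∝ p_i/√M_i ∝ n_i/√M_i.
So x_SO₂ in the escaping gas = (n_SO₂/√M_SO₂) / Σ(n_i/√M_i)
= (3.78/√64.07) / (3.78/√64.07 + 1.73/√44.01) = 0.4722/(0.4722 + 0.2608) = 0.644.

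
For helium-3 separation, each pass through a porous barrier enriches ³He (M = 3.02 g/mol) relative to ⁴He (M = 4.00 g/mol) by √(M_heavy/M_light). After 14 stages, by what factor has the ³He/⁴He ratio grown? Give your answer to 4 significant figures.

7.151

After 14 stages the ratio has grown by (√(4.00/3.02))^14 = (4.00/3.02)^(14/2).
= 1.32450^7 = 7.151.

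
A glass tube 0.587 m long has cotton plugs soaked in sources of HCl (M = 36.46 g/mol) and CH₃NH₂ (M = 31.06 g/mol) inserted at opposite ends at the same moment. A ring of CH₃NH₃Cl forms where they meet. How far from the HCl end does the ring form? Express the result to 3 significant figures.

0.282 m

Graham's law gives d_HCl/d_CH₃NH₂ = rate_HCl/rate_CH₃NH₂ = √(M_CH₃NH₂/M_HCl) = √(31.06/36.46) = 0.9230.
With d_HCl + d_CH₃NH₂ = 0.587 m, d_CH₃NH₂ = 0.587/(1 + 0.9230) = 0.3053 m.
d_HCl = 0.587 − 0.3053 = 0.282 m.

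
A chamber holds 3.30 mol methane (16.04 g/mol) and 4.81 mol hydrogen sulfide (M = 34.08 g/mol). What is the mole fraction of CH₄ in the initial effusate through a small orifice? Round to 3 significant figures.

0.500

Each component's effusion rate ∝ (its partial pressure)·(1/√M) ∝ n_i/√M_i.
x_CH₄(eff) = (n_CH₄/√M_CH₄) / (n_CH₄/√M_CH₄ + n_H₂S/√M_H₂S)
= (3.30/√16.04) / (3.30/√16.04 + 4.81/√34.08) = 0.8240/(0.8240 + 0.8239) = 0.500.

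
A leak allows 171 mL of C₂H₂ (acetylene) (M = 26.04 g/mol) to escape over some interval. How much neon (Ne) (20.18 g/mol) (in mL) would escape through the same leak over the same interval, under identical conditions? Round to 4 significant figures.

194.2 mL

Using Graham's law: rate_Ne/rate_C₂H₂ = √(M_C₂H₂/M_Ne) = √(26.04/20.18) = √1.290 = 1.136.
So the volume for Ne is 171 × 1.136 = 194.2 mL.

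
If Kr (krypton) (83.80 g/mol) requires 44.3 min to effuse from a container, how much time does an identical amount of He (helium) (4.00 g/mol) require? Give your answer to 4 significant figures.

9.679 min

From Graham's law, t_He/t_Kr = √(M_He/M_Kr) = √(4.00/83.80) = √0.04773 = 0.2185.
So the time for He is 44.3 × 0.2185 = 9.679 min.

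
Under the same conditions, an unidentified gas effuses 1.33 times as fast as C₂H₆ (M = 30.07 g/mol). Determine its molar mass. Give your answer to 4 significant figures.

Using Graham's law: rate_X/rate_C₂H₆ = √(M_C₂H₆/M_X).
1.33 = √(30.07/M_X)
M_X = 30.07 / 1.33² = 30.07 / 1.769 = 17.00 g/mol

17.00 g/mol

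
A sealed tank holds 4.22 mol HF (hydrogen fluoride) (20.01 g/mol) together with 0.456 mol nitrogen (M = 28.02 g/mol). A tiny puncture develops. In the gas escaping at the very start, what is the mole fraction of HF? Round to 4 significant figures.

0.9163

Each component's effusion rate ∝ (its partial pressure)·(1/√M) ∝ n_i/√M_i.
Mole fraction of HF in the effusate = (n_HF/√M_HF) / (n_HF/√M_HF + n_N₂/√M_N₂)
= (4.22/√20.01) / (4.22/√20.01 + 0.456/√28.02) = 0.9434/(0.9434 + 0.08615) = 0.9163.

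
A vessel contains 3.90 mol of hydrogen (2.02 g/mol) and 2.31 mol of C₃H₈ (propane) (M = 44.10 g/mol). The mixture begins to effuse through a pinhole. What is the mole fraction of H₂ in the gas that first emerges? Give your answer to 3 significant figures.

Rate_i ∝ x_i/√M_i (Graham's law weighted by mole fraction), so the effusate composition follows n_i/√M_i.
Mole fraction of H₂ in the effusate = (n_H₂/√M_H₂) / (n_H₂/√M_H₂ + n_C₃H₈/√M_C₃H₈)
= (3.90/√2.02) / (3.90/√2.02 + 2.31/√44.10) = 2.744/(2.744 + 0.3479) = 0.887.

0.887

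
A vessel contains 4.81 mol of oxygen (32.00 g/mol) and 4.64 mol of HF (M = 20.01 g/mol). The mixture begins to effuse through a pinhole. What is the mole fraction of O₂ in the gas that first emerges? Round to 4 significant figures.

0.4505

Effusion rate of each component ∝ n_i/√M_i (partial pressure × 1/√M).
So x_O₂ in the escaping gas = (n_O₂/√M_O₂) / Σ(n_i/√M_i)
= (4.81/√32.00) / (4.81/√32.00 + 4.64/√20.01) = 0.8503/(0.8503 + 1.037) = 0.4505.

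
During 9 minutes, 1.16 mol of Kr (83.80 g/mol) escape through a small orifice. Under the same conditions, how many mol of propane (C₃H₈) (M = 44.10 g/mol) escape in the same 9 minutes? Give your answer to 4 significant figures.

1.599 mol

Since effusion rate ∝ 1/√M, rate_C₃H₈/rate_Kr = √(M_Kr/M_C₃H₈) = √(83.80/44.10) = √1.900 = 1.378.
So the amount for C₃H₈ is 1.16 × 1.378 = 1.599 mol.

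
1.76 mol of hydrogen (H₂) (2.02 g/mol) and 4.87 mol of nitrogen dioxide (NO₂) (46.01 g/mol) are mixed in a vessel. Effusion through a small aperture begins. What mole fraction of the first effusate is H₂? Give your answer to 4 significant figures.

Effusion rate of each component ∝ n_i/√M_i (partial pressure × 1/√M).
Mole fraction of H₂ in the effusate = (n_H₂/√M_H₂) / (n_H₂/√M_H₂ + n_NO₂/√M_NO₂)
= (1.76/√2.02) / (1.76/√2.02 + 4.87/√46.01) = 1.238/(1.238 + 0.7180) = 0.6330.

0.6330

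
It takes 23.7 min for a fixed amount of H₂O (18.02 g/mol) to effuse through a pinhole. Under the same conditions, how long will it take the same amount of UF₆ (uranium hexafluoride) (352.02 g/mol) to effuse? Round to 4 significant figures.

Using Graham's law: t_UF₆/t_H₂O = √(M_UF₆/M_H₂O) = √(352.02/18.02) = √19.53 = 4.420.
So the time for UF₆ is 23.7 × 4.420 = 104.8 min.

104.8 min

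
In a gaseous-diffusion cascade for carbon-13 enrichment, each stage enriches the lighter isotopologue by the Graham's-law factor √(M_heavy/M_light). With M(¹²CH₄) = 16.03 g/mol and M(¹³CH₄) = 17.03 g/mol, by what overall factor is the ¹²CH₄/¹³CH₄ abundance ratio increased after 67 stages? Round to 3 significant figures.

Each stage multiplies the ratio by α = √(17.03/16.03), so after 67 stages the overall factor is α^67 = (17.03/16.03)^(67/2).
= 1.06238^(67/2) = 7.59.

7.59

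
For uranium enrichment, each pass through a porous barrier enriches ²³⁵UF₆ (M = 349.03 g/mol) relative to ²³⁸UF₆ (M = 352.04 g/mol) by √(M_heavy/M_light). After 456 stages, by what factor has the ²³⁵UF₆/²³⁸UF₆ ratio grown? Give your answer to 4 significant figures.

7.084

After 456 stages the ratio has grown by (√(352.04/349.03))^456 = (352.04/349.03)^(456/2).
= 1.00862^228 = 7.084.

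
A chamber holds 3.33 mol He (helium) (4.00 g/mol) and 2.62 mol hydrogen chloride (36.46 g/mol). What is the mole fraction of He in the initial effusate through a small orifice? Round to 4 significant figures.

Rate_i ∝ x_i/√M_i (Graham's law weighted by mole fraction), so the effusate composition follows n_i/√M_i.
Mole fraction of He in the effusate = (n_He/√M_He) / (n_He/√M_He + n_HCl/√M_HCl)
= (3.33/√4.00) / (3.33/√4.00 + 2.62/√36.46) = 1.665/(1.665 + 0.4339) = 0.7933.

0.7933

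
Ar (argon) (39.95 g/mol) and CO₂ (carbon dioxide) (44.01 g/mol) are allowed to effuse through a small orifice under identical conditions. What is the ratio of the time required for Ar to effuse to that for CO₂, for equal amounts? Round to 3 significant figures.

Graham's law gives t_Ar/t_CO₂ = √(M_Ar/M_CO₂) = √(39.95/44.01) = √0.9077 = 0.953.

0.953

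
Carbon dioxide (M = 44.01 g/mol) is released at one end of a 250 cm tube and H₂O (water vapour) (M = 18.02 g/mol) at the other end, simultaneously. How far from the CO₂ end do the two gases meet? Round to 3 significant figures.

Distances travelled in equal time are proportional to diffusion rates, so d_CO₂/d_H₂O = √(M_H₂O/M_CO₂) = √(18.02/44.01) = 0.6399.
With d_CO₂ + d_H₂O = 250 cm, d_H₂O = 250/(1 + 0.6399) = 152.4 cm.
d_CO₂ = 250 − 152.4 = 97.6 cm.

97.6 cm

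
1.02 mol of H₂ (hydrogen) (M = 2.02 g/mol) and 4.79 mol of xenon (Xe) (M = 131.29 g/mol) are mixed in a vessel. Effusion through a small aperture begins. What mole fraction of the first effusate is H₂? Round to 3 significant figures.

0.632

Effusion rate of each component ∝ n_i/√M_i (partial pressure × 1/√M).
Mole fraction of H₂ in the effusate = (n_H₂/√M_H₂) / (n_H₂/√M_H₂ + n_Xe/√M_Xe)
= (1.02/√2.02) / (1.02/√2.02 + 4.79/√131.29) = 0.7177/(0.7177 + 0.4180) = 0.632.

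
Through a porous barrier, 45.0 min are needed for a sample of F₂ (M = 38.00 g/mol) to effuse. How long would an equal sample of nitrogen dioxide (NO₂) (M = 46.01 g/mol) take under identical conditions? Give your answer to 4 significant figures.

49.52 min

Since effusion rate ∝ 1/√M, t_NO₂/t_F₂ = √(M_NO₂/M_F₂) = √(46.01/38.00) = √1.211 = 1.100.
So the time for NO₂ is 45.0 × 1.100 = 49.52 min.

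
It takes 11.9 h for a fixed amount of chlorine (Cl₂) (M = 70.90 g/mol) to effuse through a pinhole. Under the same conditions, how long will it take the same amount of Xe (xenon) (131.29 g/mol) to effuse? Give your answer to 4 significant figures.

By Graham's law, t_Xe/t_Cl₂ = √(M_Xe/M_Cl₂) = √(131.29/70.90) = √1.852 = 1.361.
So the time for Xe is 11.9 × 1.361 = 16.19 h.

16.19 h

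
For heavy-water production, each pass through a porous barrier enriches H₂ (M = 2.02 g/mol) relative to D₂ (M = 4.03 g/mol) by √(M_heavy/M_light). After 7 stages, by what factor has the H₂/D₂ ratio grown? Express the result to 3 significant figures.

11.2

The single-stage factor is √(M_heavy/M_light), so 7 stages give [√(4.03/2.02)]^7 = (4.03/2.02)^(7/2).
= 1.99505^(7/2) = 11.2.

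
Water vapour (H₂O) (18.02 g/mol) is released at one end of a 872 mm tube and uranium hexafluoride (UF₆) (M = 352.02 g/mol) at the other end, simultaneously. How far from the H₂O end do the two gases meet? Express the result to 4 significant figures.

711.1 mm

In equal time, each gas travels a distance ∝ its rate ∝ 1/√M, so d_H₂O/d_UF₆ = √(M_UF₆/M_H₂O) = √(352.02/18.02) = 4.420.
With d_H₂O + d_UF₆ = 872 mm, d_UF₆ = 872/(1 + 4.420) = 160.9 mm.
d_H₂O = 872 − 160.9 = 711.1 mm.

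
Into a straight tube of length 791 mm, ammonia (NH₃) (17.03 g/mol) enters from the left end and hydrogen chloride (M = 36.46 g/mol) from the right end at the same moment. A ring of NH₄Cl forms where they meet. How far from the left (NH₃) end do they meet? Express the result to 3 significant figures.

470 mm

Graham's law gives d_NH₃/d_HCl = rate_NH₃/rate_HCl = √(M_HCl/M_NH₃) = √(36.46/17.03) = 1.463.
With d_NH₃ + d_HCl = 791 mm, d_HCl = 791/(1 + 1.463) = 321.1 mm.
d_NH₃ = 791 − 321.1 = 470 mm.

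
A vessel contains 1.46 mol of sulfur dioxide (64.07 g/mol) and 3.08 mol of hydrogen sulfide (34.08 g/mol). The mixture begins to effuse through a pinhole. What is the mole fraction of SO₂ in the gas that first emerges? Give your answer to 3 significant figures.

Each component's effusion rate ∝ (its partial pressure)·(1/√M) ∝ n_i/√M_i.
So x_SO₂ in the escaping gas = (n_SO₂/√M_SO₂) / Σ(n_i/√M_i)
= (1.46/√64.07) / (1.46/√64.07 + 3.08/√34.08) = 0.1824/(0.1824 + 0.5276) = 0.257.

0.257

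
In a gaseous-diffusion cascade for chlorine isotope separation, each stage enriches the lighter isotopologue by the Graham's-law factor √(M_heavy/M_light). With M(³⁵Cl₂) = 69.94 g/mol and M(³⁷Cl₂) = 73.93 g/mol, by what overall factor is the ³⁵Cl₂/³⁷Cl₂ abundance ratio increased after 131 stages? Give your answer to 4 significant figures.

37.86

After 131 stages the ratio has grown by (√(73.93/69.94))^131 = (73.93/69.94)^(131/2).
= 1.05705^(131/2) = 37.86.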